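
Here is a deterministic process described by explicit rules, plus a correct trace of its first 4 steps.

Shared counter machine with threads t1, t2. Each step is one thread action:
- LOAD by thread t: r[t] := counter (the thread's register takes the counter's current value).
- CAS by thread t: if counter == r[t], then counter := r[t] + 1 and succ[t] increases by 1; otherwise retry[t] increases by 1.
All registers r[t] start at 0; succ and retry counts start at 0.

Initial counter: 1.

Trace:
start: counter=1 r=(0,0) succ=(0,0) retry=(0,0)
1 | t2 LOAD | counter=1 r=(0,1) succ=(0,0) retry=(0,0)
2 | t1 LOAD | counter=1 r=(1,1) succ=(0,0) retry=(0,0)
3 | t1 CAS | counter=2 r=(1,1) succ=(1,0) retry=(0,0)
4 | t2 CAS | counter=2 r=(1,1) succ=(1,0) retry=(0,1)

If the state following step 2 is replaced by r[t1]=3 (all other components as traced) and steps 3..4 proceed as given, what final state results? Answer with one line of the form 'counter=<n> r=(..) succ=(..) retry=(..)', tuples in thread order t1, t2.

counter=2 r=(3,1) succ=(0,1) retry=(1,0)

state after step 2 := counter=1 r=(3,1) succ=(0,0) retry=(0,0)
3 | t1 CAS | counter=1 r=(3,1) succ=(0,0) retry=(1,0)
4 | t2 CAS | counter=2 r=(3,1) succ=(0,1) retry=(1,0)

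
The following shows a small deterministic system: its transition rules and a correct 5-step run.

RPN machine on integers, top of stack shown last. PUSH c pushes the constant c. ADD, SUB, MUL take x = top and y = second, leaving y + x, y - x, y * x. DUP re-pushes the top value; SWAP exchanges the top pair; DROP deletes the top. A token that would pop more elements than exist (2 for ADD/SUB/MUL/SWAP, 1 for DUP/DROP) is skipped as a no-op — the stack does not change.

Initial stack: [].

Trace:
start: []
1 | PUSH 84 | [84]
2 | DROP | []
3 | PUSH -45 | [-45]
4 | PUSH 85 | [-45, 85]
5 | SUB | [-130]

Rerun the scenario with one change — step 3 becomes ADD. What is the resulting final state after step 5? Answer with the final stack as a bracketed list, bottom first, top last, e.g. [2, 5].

[85]

(re-executing from step 3 with the substitution; state before step 3: [])
3 | ADD | []
4 | PUSH 85 | [85]
5 | SUB | [85]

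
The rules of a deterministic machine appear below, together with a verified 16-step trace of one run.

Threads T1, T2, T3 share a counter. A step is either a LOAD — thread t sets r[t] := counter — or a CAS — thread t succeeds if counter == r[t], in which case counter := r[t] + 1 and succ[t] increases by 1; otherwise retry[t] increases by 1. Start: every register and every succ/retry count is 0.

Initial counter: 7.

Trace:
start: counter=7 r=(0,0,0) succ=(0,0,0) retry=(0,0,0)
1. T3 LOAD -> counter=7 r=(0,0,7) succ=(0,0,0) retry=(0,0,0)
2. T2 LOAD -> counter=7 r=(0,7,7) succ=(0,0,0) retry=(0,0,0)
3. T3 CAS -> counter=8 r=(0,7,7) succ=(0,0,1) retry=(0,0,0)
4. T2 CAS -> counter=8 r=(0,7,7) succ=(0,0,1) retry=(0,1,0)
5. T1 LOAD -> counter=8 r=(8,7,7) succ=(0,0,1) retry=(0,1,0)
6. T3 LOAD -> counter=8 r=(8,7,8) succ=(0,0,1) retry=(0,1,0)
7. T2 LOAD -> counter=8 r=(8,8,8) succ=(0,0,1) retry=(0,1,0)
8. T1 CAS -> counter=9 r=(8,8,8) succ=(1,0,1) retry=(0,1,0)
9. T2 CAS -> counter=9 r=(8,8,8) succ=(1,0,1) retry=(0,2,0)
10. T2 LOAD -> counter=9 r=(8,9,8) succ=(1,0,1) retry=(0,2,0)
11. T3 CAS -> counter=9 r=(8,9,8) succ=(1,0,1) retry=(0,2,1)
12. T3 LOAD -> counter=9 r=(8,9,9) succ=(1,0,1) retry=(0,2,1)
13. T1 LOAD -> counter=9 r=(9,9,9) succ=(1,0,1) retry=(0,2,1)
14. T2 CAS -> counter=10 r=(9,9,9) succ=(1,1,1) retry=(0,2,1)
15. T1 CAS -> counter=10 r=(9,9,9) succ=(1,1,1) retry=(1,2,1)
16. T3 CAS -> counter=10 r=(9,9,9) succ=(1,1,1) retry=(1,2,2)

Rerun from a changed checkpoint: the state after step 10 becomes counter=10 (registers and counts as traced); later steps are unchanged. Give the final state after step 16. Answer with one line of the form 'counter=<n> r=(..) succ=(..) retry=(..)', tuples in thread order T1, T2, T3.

counter=11 r=(10,9,10) succ=(2,0,1) retry=(0,3,2)

state after step 10 := counter=10 r=(8,9,8) succ=(1,0,1) retry=(0,2,0)
11. T3 CAS -> counter=10 r=(8,9,8) succ=(1,0,1) retry=(0,2,1)
12. T3 LOAD -> counter=10 r=(8,9,10) succ=(1,0,1) retry=(0,2,1)
13. T1 LOAD -> counter=10 r=(10,9,10) succ=(1,0,1) retry=(0,2,1)
14. T2 CAS -> counter=10 r=(10,9,10) succ=(1,0,1) retry=(0,3,1)
15. T1 CAS -> counter=11 r=(10,9,10) succ=(2,0,1) retry=(0,3,1)
16. T3 CAS -> counter=11 r=(10,9,10) succ=(2,0,1) retry=(0,3,2)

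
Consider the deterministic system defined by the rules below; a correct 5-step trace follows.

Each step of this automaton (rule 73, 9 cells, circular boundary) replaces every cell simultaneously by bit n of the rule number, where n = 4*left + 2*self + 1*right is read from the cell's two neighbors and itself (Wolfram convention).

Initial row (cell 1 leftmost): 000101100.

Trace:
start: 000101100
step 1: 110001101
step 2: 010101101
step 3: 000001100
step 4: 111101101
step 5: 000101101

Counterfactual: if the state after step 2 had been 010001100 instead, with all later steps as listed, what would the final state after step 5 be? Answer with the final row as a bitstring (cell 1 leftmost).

state after step 2 := 010001100
step 3: 000101101
step 4: 010001100
step 5: 000101101

000101101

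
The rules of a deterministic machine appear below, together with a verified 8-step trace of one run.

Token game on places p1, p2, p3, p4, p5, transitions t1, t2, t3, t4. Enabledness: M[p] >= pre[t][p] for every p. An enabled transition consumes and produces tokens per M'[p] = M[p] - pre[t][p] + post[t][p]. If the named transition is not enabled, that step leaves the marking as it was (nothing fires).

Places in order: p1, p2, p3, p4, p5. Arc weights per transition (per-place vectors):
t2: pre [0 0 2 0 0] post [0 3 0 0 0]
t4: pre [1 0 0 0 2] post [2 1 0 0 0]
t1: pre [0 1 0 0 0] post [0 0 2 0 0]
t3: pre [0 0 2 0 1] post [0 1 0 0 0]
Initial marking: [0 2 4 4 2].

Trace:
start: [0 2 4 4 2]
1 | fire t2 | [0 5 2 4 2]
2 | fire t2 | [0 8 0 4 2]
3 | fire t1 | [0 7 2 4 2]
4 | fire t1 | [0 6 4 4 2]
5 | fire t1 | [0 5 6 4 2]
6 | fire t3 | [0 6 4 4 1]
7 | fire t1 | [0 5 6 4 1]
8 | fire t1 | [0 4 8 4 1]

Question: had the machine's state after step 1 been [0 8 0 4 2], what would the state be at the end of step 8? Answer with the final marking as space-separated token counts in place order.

state after step 1 := [0 8 0 4 2]
2 | fire t2 | [0 8 0 4 2]
3 | fire t1 | [0 7 2 4 2]
4 | fire t1 | [0 6 4 4 2]
5 | fire t1 | [0 5 6 4 2]
6 | fire t3 | [0 6 4 4 1]
7 | fire t1 | [0 5 6 4 1]
8 | fire t1 | [0 4 8 4 1]

0 4 8 4 1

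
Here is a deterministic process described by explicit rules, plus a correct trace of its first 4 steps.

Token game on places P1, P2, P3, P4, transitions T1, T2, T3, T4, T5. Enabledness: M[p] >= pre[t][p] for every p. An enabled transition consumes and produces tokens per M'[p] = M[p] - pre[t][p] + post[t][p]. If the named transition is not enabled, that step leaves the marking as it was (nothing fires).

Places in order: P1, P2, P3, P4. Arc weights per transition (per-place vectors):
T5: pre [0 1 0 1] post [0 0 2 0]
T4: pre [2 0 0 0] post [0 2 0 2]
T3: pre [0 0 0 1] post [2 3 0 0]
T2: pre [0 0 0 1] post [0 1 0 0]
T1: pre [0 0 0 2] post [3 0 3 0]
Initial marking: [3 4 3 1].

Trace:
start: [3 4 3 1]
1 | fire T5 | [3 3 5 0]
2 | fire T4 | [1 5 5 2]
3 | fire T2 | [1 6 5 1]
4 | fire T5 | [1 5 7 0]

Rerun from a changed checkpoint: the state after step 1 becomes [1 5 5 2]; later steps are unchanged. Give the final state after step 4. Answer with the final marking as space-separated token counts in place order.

1 5 7 0

state after step 1 := [1 5 5 2]
2 | fire T4 | [1 5 5 2]
3 | fire T2 | [1 6 5 1]
4 | fire T5 | [1 5 7 0]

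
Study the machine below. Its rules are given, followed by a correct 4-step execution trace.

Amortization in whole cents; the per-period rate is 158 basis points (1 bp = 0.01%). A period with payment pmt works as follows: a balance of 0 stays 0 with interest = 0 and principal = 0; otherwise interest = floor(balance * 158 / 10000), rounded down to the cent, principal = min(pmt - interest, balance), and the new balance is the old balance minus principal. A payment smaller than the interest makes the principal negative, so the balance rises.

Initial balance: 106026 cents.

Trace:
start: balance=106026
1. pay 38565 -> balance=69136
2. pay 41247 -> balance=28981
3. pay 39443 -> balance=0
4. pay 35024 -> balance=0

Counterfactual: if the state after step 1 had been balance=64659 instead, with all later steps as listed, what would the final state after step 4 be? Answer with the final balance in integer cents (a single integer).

0

state after step 1 := balance=64659
2. pay 41247 -> balance=24433
3. pay 39443 -> balance=0
4. pay 35024 -> balance=0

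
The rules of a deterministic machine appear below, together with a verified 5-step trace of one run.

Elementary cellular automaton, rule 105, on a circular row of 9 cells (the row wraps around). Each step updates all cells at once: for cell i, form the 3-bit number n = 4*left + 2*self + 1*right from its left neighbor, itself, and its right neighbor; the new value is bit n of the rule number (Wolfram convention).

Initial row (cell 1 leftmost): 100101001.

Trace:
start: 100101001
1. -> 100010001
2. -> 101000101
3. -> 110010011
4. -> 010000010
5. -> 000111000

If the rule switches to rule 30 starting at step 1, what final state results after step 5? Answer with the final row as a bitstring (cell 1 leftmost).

010111110

(re-executing steps 1..5 under rule 30; state before step 1: 100101001)
1. -> 011101111
2. -> 010001000
3. -> 111011100
4. -> 100010011
5. -> 010111110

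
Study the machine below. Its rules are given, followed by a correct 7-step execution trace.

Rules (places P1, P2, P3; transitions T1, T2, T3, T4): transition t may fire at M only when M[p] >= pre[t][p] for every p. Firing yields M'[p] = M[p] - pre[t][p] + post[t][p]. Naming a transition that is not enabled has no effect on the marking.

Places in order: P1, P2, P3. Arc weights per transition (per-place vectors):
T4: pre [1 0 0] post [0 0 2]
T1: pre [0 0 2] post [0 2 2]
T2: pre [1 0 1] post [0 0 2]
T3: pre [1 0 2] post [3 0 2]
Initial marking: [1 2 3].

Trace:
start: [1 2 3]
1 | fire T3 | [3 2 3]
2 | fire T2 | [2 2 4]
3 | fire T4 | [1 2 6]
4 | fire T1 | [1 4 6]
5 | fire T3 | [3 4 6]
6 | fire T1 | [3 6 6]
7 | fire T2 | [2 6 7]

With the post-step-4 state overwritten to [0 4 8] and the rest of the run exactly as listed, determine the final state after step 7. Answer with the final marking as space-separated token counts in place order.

state after step 4 := [0 4 8]
5 | fire T3 | [0 4 8]
6 | fire T1 | [0 6 8]
7 | fire T2 | [0 6 8]

0 6 8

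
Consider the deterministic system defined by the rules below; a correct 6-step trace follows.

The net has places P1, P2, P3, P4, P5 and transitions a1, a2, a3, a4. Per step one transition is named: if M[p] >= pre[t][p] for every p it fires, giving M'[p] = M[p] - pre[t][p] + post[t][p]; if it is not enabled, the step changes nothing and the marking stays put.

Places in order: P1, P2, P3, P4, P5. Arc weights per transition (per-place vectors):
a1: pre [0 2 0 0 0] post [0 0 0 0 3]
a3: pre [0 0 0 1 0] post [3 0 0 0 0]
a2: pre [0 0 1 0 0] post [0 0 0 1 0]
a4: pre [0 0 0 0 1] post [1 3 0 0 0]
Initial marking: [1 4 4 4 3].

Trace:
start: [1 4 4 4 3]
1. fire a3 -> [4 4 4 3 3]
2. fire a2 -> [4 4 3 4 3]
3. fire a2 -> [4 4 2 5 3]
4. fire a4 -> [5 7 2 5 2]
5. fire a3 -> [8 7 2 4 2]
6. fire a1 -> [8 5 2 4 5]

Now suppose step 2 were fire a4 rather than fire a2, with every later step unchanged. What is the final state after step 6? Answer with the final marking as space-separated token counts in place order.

(re-executing from step 2 with the substitution; state before step 2: [4 4 4 3 3])
2. fire a4 -> [5 7 4 3 2]
3. fire a2 -> [5 7 3 4 2]
4. fire a4 -> [6 10 3 4 1]
5. fire a3 -> [9 10 3 3 1]
6. fire a1 -> [9 8 3 3 4]

9 8 3 3 4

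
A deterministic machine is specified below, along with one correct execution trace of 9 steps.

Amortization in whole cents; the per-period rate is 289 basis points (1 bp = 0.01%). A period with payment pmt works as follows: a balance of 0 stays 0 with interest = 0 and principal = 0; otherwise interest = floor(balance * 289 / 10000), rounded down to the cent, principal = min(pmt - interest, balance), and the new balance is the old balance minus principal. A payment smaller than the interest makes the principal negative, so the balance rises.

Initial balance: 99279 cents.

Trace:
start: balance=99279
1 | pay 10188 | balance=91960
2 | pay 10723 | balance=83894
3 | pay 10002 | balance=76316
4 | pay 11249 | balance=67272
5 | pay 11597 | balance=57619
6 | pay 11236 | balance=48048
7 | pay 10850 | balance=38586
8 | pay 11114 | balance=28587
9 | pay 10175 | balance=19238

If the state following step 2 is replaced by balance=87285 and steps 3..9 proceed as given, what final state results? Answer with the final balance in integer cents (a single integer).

state after step 2 := balance=87285
3 | pay 10002 | balance=79805
4 | pay 11249 | balance=70862
5 | pay 11597 | balance=61312
6 | pay 11236 | balance=51847
7 | pay 10850 | balance=42495
8 | pay 11114 | balance=32609
9 | pay 10175 | balance=23376

23376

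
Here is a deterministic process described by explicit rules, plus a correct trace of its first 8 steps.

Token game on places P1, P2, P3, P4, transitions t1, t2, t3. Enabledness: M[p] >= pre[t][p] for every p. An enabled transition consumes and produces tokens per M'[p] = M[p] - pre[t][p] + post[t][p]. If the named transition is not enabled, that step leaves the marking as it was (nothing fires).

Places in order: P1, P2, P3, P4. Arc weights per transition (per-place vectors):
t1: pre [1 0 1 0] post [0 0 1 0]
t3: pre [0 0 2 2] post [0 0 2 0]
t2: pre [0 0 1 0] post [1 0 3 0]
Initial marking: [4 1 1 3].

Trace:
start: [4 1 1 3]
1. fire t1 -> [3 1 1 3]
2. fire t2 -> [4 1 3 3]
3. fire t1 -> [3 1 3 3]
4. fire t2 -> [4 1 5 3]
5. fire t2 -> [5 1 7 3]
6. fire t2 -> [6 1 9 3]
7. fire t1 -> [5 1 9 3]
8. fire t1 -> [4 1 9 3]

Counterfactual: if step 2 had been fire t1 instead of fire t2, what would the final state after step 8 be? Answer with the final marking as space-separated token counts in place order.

(re-executing from step 2 with the substitution; state before step 2: [3 1 1 3])
2. fire t1 -> [2 1 1 3]
3. fire t1 -> [1 1 1 3]
4. fire t2 -> [2 1 3 3]
5. fire t2 -> [3 1 5 3]
6. fire t2 -> [4 1 7 3]
7. fire t1 -> [3 1 7 3]
8. fire t1 -> [2 1 7 3]

2 1 7 3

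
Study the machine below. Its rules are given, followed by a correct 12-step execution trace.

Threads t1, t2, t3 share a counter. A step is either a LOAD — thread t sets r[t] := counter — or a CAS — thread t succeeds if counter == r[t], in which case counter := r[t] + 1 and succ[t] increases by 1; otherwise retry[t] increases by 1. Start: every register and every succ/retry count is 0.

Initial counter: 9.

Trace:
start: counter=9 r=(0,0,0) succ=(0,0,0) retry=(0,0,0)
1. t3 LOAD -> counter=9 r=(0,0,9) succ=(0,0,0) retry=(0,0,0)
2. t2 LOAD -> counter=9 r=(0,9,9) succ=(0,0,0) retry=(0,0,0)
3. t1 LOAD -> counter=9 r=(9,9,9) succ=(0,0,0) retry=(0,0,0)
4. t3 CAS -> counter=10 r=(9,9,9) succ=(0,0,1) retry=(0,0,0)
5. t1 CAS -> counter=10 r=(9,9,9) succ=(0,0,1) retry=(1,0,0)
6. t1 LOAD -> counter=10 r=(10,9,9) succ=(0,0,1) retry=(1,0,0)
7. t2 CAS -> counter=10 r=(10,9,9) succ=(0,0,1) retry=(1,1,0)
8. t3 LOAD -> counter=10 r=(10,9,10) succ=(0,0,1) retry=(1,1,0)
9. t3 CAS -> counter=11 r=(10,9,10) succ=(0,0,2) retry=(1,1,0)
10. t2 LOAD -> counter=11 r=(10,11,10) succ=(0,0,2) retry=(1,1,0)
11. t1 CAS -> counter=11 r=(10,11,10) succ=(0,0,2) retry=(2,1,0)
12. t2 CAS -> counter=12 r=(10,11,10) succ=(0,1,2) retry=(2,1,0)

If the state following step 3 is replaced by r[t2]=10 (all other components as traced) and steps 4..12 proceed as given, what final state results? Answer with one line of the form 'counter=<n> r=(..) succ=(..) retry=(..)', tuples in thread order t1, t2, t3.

state after step 3 := counter=9 r=(9,10,9) succ=(0,0,0) retry=(0,0,0)
4. t3 CAS -> counter=10 r=(9,10,9) succ=(0,0,1) retry=(0,0,0)
5. t1 CAS -> counter=10 r=(9,10,9) succ=(0,0,1) retry=(1,0,0)
6. t1 LOAD -> counter=10 r=(10,10,9) succ=(0,0,1) retry=(1,0,0)
7. t2 CAS -> counter=11 r=(10,10,9) succ=(0,1,1) retry=(1,0,0)
8. t3 LOAD -> counter=11 r=(10,10,11) succ=(0,1,1) retry=(1,0,0)
9. t3 CAS -> counter=12 r=(10,10,11) succ=(0,1,2) retry=(1,0,0)
10. t2 LOAD -> counter=12 r=(10,12,11) succ=(0,1,2) retry=(1,0,0)
11. t1 CAS -> counter=12 r=(10,12,11) succ=(0,1,2) retry=(2,0,0)
12. t2 CAS -> counter=13 r=(10,12,11) succ=(0,2,2) retry=(2,0,0)

counter=13 r=(10,12,11) succ=(0,2,2) retry=(2,0,0)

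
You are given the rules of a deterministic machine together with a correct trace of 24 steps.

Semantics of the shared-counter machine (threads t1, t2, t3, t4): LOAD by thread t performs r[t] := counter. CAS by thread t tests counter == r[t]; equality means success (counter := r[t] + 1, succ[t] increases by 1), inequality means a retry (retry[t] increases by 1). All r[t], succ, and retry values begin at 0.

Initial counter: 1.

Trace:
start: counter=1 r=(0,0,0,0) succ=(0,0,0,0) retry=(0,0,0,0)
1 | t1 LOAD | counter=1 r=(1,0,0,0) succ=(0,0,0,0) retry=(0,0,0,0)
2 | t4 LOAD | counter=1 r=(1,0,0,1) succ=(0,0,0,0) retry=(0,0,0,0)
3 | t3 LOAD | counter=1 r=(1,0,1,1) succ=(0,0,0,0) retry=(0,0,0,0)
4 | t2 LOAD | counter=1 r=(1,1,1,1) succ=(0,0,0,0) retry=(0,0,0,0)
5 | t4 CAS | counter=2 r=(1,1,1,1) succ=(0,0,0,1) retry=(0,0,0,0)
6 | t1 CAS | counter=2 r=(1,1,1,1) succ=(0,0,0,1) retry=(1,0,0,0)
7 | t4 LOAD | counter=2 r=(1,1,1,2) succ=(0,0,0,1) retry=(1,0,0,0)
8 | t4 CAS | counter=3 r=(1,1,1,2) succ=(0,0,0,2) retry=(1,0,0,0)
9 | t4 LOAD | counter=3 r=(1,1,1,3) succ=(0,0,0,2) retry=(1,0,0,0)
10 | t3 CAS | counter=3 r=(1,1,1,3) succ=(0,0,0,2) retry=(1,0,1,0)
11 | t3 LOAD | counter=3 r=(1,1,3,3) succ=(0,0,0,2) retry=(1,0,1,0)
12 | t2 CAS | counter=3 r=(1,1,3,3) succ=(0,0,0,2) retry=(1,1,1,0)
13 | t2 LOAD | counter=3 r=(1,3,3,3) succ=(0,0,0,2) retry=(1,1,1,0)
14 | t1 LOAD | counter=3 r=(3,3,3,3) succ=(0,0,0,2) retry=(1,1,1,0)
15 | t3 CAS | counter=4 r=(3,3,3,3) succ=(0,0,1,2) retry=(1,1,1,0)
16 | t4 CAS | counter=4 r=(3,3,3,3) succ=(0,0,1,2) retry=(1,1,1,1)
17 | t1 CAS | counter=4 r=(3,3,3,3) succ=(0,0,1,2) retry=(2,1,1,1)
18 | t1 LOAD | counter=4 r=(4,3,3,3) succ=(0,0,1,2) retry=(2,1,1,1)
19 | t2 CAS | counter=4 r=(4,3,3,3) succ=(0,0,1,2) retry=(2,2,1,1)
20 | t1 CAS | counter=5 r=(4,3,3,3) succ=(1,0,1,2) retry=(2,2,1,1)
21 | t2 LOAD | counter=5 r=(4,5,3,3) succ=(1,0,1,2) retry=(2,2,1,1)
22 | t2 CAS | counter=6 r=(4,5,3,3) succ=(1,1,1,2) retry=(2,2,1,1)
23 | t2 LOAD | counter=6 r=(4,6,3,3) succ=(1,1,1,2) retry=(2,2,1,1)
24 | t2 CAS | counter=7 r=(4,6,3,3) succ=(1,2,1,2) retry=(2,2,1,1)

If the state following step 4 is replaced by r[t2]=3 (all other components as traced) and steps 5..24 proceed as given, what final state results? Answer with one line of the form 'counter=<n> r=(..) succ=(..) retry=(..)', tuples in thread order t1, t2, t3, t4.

counter=8 r=(5,7,3,3) succ=(2,3,0,2) retry=(1,1,2,1)

state after step 4 := counter=1 r=(1,3,1,1) succ=(0,0,0,0) retry=(0,0,0,0)
5 | t4 CAS | counter=2 r=(1,3,1,1) succ=(0,0,0,1) retry=(0,0,0,0)
6 | t1 CAS | counter=2 r=(1,3,1,1) succ=(0,0,0,1) retry=(1,0,0,0)
7 | t4 LOAD | counter=2 r=(1,3,1,2) succ=(0,0,0,1) retry=(1,0,0,0)
8 | t4 CAS | counter=3 r=(1,3,1,2) succ=(0,0,0,2) retry=(1,0,0,0)
9 | t4 LOAD | counter=3 r=(1,3,1,3) succ=(0,0,0,2) retry=(1,0,0,0)
10 | t3 CAS | counter=3 r=(1,3,1,3) succ=(0,0,0,2) retry=(1,0,1,0)
11 | t3 LOAD | counter=3 r=(1,3,3,3) succ=(0,0,0,2) retry=(1,0,1,0)
12 | t2 CAS | counter=4 r=(1,3,3,3) succ=(0,1,0,2) retry=(1,0,1,0)
13 | t2 LOAD | counter=4 r=(1,4,3,3) succ=(0,1,0,2) retry=(1,0,1,0)
14 | t1 LOAD | counter=4 r=(4,4,3,3) succ=(0,1,0,2) retry=(1,0,1,0)
15 | t3 CAS | counter=4 r=(4,4,3,3) succ=(0,1,0,2) retry=(1,0,2,0)
16 | t4 CAS | counter=4 r=(4,4,3,3) succ=(0,1,0,2) retry=(1,0,2,1)
17 | t1 CAS | counter=5 r=(4,4,3,3) succ=(1,1,0,2) retry=(1,0,2,1)
18 | t1 LOAD | counter=5 r=(5,4,3,3) succ=(1,1,0,2) retry=(1,0,2,1)
19 | t2 CAS | counter=5 r=(5,4,3,3) succ=(1,1,0,2) retry=(1,1,2,1)
20 | t1 CAS | counter=6 r=(5,4,3,3) succ=(2,1,0,2) retry=(1,1,2,1)
21 | t2 LOAD | counter=6 r=(5,6,3,3) succ=(2,1,0,2) retry=(1,1,2,1)
22 | t2 CAS | counter=7 r=(5,6,3,3) succ=(2,2,0,2) retry=(1,1,2,1)
23 | t2 LOAD | counter=7 r=(5,7,3,3) succ=(2,2,0,2) retry=(1,1,2,1)
24 | t2 CAS | counter=8 r=(5,7,3,3) succ=(2,3,0,2) retry=(1,1,2,1)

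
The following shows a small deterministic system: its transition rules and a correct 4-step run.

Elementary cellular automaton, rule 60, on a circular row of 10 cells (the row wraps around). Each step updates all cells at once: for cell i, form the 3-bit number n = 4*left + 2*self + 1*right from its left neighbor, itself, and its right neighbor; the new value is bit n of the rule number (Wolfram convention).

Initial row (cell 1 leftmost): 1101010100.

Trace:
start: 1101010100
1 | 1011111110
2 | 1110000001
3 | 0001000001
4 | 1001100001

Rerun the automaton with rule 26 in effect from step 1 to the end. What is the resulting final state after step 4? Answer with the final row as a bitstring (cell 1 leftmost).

(re-executing steps 1..4 under rule 26; state before step 1: 1101010100)
1 | 1000000011
2 | 0100000110
3 | 1010001101
4 | 0001011001

0001011001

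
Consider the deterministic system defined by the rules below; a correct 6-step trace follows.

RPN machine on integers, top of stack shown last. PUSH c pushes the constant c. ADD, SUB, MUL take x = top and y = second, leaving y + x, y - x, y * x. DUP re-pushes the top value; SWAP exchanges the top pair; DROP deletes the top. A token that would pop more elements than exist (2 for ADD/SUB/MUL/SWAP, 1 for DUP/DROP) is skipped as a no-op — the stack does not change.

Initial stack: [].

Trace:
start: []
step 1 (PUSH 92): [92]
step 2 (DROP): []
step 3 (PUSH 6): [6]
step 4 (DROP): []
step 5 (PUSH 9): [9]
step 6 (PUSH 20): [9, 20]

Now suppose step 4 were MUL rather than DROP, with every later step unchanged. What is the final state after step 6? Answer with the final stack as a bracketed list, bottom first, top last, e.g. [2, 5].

[6, 9, 20]

(re-executing from step 4 with the substitution; state before step 4: [6])
step 4 (MUL): [6]
step 5 (PUSH 9): [6, 9]
step 6 (PUSH 20): [6, 9, 20]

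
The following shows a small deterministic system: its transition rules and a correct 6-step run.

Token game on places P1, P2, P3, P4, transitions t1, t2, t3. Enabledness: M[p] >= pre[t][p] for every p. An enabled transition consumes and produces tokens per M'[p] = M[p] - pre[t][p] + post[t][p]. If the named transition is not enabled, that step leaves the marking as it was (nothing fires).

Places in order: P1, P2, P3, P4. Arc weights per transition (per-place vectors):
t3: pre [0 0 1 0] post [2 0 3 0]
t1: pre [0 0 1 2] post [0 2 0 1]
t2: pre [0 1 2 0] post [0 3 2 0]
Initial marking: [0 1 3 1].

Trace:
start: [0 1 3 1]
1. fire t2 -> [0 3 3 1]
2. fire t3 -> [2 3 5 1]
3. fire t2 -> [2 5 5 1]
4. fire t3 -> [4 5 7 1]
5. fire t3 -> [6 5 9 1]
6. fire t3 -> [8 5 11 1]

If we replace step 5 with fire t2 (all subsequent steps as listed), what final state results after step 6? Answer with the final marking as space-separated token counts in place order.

6 7 9 1

(re-executing from step 5 with the substitution; state before step 5: [4 5 7 1])
5. fire t2 -> [4 7 7 1]
6. fire t3 -> [6 7 9 1]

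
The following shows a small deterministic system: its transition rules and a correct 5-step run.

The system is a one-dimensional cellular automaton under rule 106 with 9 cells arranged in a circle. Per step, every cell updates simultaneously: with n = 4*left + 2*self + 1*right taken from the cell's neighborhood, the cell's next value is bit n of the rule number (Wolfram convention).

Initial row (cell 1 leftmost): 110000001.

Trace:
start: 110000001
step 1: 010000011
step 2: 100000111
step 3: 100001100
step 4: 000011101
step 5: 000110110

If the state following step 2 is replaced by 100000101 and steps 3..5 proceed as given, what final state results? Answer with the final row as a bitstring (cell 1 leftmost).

000101111

state after step 2 := 100000101
step 3: 100001011
step 4: 100010110
step 5: 000101111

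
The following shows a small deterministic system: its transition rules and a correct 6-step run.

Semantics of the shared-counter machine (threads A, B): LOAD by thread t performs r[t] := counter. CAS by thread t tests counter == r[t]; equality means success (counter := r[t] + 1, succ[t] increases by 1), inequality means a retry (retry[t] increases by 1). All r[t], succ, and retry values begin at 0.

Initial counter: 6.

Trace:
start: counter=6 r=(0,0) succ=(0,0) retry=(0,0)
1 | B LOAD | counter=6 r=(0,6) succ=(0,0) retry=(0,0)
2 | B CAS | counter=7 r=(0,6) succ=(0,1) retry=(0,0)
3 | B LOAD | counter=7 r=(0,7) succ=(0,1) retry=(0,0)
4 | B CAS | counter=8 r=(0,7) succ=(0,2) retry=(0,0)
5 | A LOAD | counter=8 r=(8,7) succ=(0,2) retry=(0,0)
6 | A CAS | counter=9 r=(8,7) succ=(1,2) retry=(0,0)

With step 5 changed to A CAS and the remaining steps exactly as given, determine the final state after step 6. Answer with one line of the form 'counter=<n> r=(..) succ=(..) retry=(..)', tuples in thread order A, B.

counter=8 r=(0,7) succ=(0,2) retry=(2,0)

(re-executing from step 5 with the substitution; state before step 5: counter=8 r=(0,7) succ=(0,2) retry=(0,0))
5 | A CAS | counter=8 r=(0,7) succ=(0,2) retry=(1,0)
6 | A CAS | counter=8 r=(0,7) succ=(0,2) retry=(2,0)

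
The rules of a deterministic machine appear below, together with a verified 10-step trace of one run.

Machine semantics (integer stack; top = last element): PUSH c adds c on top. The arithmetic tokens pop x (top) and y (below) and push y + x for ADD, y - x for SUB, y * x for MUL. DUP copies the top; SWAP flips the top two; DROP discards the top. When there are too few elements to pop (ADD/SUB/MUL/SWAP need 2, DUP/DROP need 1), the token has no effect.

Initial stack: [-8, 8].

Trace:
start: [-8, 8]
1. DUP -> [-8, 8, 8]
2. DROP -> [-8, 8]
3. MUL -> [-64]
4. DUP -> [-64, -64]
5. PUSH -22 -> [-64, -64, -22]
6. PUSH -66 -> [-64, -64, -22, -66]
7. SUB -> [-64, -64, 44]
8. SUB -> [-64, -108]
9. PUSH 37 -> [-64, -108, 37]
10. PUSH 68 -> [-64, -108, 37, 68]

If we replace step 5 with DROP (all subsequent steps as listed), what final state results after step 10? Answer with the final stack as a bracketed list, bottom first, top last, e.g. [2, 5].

[2, 37, 68]

(re-executing from step 5 with the substitution; state before step 5: [-64, -64])
5. DROP -> [-64]
6. PUSH -66 -> [-64, -66]
7. SUB -> [2]
8. SUB -> [2]
9. PUSH 37 -> [2, 37]
10. PUSH 68 -> [2, 37, 68]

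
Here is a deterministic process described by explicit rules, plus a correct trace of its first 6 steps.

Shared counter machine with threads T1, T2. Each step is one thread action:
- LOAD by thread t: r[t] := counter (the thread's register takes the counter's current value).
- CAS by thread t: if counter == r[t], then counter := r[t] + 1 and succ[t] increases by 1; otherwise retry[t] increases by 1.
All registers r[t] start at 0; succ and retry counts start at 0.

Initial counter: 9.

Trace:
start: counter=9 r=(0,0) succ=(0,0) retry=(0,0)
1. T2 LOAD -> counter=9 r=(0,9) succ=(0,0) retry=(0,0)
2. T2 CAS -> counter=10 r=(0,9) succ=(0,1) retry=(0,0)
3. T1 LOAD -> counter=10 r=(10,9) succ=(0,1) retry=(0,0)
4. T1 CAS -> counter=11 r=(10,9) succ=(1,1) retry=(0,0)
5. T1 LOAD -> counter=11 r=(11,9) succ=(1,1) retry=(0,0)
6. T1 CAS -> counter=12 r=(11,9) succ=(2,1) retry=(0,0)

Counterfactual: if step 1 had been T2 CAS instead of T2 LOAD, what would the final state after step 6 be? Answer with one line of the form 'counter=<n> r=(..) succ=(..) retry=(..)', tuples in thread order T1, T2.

(re-executing from step 1 with the substitution; state before step 1: counter=9 r=(0,0) succ=(0,0) retry=(0,0))
1. T2 CAS -> counter=9 r=(0,0) succ=(0,0) retry=(0,1)
2. T2 CAS -> counter=9 r=(0,0) succ=(0,0) retry=(0,2)
3. T1 LOAD -> counter=9 r=(9,0) succ=(0,0) retry=(0,2)
4. T1 CAS -> counter=10 r=(9,0) succ=(1,0) retry=(0,2)
5. T1 LOAD -> counter=10 r=(10,0) succ=(1,0) retry=(0,2)
6. T1 CAS -> counter=11 r=(10,0) succ=(2,0) retry=(0,2)

counter=11 r=(10,0) succ=(2,0) retry=(0,2)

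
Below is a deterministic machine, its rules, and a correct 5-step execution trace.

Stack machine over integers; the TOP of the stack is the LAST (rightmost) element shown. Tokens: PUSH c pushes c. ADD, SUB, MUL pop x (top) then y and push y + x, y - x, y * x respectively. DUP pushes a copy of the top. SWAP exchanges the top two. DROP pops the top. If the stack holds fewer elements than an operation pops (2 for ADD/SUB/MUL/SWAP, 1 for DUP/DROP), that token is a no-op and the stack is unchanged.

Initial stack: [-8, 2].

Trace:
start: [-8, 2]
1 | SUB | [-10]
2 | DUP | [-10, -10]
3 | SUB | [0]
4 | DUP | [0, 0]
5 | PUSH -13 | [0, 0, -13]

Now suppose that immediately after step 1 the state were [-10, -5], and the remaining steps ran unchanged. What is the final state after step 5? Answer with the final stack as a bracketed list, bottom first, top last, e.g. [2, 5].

[-10, 0, 0, -13]

state after step 1 := [-10, -5]
2 | DUP | [-10, -5, -5]
3 | SUB | [-10, 0]
4 | DUP | [-10, 0, 0]
5 | PUSH -13 | [-10, 0, 0, -13]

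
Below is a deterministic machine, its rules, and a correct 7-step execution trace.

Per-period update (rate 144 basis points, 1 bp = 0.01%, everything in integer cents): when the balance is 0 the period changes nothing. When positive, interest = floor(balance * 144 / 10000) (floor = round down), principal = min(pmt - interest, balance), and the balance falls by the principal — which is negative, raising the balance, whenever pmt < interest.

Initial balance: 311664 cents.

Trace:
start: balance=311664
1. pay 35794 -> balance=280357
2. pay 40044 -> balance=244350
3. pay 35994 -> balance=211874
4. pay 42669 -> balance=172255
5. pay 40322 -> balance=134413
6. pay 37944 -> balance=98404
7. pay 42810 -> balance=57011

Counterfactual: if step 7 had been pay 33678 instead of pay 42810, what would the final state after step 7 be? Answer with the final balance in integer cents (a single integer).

66143

(re-executing from step 7 with the substitution; state before step 7: balance=98404)
7. pay 33678 -> balance=66143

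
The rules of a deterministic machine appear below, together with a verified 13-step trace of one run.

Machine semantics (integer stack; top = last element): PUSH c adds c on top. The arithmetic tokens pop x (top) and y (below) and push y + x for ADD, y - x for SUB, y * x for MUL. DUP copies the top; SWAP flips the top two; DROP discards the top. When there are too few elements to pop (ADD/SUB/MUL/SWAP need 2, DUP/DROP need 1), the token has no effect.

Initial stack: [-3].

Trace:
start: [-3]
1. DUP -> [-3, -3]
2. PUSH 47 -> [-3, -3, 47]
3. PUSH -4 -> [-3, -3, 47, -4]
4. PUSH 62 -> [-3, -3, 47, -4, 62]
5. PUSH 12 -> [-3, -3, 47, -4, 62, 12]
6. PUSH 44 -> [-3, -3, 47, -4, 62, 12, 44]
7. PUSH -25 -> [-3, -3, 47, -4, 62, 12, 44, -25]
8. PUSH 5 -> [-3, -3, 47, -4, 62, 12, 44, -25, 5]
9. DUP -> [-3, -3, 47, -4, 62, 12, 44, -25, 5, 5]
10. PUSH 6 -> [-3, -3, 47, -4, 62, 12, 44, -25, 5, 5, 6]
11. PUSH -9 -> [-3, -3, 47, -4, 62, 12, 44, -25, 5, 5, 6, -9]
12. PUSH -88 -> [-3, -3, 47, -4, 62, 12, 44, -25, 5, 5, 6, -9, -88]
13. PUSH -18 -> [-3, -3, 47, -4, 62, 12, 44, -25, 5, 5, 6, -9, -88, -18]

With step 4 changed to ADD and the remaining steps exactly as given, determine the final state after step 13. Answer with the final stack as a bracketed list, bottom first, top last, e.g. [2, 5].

[-3, -3, 43, 12, 44, -25, 5, 5, 6, -9, -88, -18]

(re-executing from step 4 with the substitution; state before step 4: [-3, -3, 47, -4])
4. ADD -> [-3, -3, 43]
5. PUSH 12 -> [-3, -3, 43, 12]
6. PUSH 44 -> [-3, -3, 43, 12, 44]
7. PUSH -25 -> [-3, -3, 43, 12, 44, -25]
8. PUSH 5 -> [-3, -3, 43, 12, 44, -25, 5]
9. DUP -> [-3, -3, 43, 12, 44, -25, 5, 5]
10. PUSH 6 -> [-3, -3, 43, 12, 44, -25, 5, 5, 6]
11. PUSH -9 -> [-3, -3, 43, 12, 44, -25, 5, 5, 6, -9]
12. PUSH -88 -> [-3, -3, 43, 12, 44, -25, 5, 5, 6, -9, -88]
13. PUSH -18 -> [-3, -3, 43, 12, 44, -25, 5, 5, 6, -9, -88, -18]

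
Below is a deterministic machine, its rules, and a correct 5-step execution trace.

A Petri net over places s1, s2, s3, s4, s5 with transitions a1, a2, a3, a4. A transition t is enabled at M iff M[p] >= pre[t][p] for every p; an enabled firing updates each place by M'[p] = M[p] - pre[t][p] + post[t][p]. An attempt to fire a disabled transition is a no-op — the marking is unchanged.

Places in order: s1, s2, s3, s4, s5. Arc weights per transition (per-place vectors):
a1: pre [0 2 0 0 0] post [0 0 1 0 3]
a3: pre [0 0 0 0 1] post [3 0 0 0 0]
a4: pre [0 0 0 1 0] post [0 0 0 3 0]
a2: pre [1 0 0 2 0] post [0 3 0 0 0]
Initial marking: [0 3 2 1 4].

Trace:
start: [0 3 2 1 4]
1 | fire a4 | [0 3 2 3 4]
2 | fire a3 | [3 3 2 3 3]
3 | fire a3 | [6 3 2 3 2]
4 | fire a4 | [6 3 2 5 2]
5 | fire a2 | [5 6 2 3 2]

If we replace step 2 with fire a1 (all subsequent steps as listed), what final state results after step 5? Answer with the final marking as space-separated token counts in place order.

2 4 3 3 6

(re-executing from step 2 with the substitution; state before step 2: [0 3 2 3 4])
2 | fire a1 | [0 1 3 3 7]
3 | fire a3 | [3 1 3 3 6]
4 | fire a4 | [3 1 3 5 6]
5 | fire a2 | [2 4 3 3 6]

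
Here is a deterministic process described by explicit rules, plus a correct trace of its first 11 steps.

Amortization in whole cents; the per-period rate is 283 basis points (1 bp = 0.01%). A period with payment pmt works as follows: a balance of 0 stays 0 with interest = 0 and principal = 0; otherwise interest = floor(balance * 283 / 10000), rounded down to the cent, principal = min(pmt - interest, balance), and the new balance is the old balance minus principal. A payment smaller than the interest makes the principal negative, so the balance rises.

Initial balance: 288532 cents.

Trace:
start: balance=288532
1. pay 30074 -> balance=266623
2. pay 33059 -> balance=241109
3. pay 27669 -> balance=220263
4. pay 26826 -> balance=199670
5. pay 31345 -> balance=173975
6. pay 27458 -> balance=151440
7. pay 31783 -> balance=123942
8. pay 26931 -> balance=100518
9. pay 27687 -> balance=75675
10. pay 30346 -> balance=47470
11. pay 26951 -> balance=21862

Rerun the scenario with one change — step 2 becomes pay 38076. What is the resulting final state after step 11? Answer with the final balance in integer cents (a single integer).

(re-executing from step 2 with the substitution; state before step 2: balance=266623)
2. pay 38076 -> balance=236092
3. pay 27669 -> balance=215104
4. pay 26826 -> balance=194365
5. pay 31345 -> balance=168520
6. pay 27458 -> balance=145831
7. pay 31783 -> balance=118175
8. pay 26931 -> balance=94588
9. pay 27687 -> balance=69577
10. pay 30346 -> balance=41200
11. pay 26951 -> balance=15414

15414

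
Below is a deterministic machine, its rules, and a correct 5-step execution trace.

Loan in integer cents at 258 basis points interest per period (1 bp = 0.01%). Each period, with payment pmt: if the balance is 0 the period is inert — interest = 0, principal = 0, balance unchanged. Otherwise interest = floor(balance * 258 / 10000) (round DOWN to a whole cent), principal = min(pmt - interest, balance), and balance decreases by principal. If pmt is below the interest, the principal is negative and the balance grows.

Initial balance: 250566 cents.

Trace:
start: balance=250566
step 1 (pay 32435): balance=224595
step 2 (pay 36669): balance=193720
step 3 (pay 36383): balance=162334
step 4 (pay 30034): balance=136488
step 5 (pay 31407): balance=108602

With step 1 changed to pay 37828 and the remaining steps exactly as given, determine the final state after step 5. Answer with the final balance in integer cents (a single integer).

(re-executing from step 1 with the substitution; state before step 1: balance=250566)
step 1 (pay 37828): balance=219202
step 2 (pay 36669): balance=188188
step 3 (pay 36383): balance=156660
step 4 (pay 30034): balance=130667
step 5 (pay 31407): balance=102631

102631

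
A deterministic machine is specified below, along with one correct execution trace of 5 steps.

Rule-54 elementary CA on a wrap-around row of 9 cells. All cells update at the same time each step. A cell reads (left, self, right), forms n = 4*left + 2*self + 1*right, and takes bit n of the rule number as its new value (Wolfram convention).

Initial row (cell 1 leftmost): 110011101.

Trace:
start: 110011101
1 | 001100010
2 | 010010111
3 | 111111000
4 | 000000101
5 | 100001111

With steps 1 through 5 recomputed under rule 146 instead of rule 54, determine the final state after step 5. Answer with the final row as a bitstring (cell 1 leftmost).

001100000

(re-executing steps 1..5 under rule 146; state before step 1: 110011101)
1 | 101101000
2 | 000000101
3 | 100001000
4 | 010010101
5 | 001100000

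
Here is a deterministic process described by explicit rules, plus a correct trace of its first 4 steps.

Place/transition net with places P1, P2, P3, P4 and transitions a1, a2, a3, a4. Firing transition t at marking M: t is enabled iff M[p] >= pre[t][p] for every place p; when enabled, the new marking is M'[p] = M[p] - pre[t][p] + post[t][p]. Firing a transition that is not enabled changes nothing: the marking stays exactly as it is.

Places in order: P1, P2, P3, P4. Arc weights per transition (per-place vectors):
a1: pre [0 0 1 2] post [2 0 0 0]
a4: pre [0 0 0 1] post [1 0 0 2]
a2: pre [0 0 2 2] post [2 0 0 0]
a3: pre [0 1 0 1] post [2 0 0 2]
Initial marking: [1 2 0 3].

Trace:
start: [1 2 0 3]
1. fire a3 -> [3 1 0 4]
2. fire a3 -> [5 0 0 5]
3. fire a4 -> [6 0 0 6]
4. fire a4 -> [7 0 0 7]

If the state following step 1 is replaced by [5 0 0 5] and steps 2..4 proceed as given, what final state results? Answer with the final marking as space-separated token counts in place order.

state after step 1 := [5 0 0 5]
2. fire a3 -> [5 0 0 5]
3. fire a4 -> [6 0 0 6]
4. fire a4 -> [7 0 0 7]

7 0 0 7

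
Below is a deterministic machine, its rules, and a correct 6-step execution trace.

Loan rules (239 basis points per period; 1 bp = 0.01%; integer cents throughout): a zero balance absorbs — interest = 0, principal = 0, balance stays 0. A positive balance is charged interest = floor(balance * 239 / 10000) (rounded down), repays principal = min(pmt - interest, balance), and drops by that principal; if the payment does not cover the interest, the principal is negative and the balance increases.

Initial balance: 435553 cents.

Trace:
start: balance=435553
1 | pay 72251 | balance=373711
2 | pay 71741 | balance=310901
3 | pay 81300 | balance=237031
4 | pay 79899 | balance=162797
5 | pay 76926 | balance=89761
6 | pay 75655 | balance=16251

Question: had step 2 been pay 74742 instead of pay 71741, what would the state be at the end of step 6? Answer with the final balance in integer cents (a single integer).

12952

(re-executing from step 2 with the substitution; state before step 2: balance=373711)
2 | pay 74742 | balance=307900
3 | pay 81300 | balance=233958
4 | pay 79899 | balance=159650
5 | pay 76926 | balance=86539
6 | pay 75655 | balance=12952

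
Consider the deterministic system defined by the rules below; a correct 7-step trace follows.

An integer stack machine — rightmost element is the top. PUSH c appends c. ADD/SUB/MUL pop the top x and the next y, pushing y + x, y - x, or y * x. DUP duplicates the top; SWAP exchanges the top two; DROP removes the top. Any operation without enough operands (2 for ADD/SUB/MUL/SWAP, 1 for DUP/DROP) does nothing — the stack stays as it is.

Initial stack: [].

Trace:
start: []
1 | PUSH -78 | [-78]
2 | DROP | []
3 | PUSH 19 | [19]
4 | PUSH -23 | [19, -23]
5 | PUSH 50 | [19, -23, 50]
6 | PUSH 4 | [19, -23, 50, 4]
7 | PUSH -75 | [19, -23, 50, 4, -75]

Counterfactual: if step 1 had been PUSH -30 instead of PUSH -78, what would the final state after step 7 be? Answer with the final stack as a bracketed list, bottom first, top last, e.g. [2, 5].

[19, -23, 50, 4, -75]

(re-executing from step 1 with the substitution; state before step 1: [])
1 | PUSH -30 | [-30]
2 | DROP | []
3 | PUSH 19 | [19]
4 | PUSH -23 | [19, -23]
5 | PUSH 50 | [19, -23, 50]
6 | PUSH 4 | [19, -23, 50, 4]
7 | PUSH -75 | [19, -23, 50, 4, -75]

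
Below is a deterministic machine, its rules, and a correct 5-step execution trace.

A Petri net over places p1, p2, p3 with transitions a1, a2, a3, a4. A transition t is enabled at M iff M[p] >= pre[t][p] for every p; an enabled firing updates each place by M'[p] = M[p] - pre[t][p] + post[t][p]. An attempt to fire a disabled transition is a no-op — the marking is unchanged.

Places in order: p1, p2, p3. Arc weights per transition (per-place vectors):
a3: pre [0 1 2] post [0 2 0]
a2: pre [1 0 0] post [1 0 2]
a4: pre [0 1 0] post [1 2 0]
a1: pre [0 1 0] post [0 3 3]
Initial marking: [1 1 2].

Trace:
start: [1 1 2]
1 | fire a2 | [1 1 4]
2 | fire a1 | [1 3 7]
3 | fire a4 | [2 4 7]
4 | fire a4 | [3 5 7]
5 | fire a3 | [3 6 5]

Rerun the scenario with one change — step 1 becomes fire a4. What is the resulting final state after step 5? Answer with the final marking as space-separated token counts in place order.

(re-executing from step 1 with the substitution; state before step 1: [1 1 2])
1 | fire a4 | [2 2 2]
2 | fire a1 | [2 4 5]
3 | fire a4 | [3 5 5]
4 | fire a4 | [4 6 5]
5 | fire a3 | [4 7 3]

4 7 3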